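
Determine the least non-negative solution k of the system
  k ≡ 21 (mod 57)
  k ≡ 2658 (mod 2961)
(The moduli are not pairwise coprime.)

17463

gcd(57, 2961) = 3 and 3 | (2658 − 21), so the pair is consistent; merging gives k ≡ 17463 (mod 56259), where 56259 = lcm(57, 2961).
The solution is unique modulo lcm(57, 2961) = 56259.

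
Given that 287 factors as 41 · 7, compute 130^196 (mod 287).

Mod 41: 130 ≡ 7; by Fermat, exponent reduces to 196 mod 40 = 36; 7^36 ≡ 25 (mod 41).
Mod 7: 130 ≡ 4; by Fermat, exponent reduces to 196 mod 6 = 4; 4^4 ≡ 4 (mod 7).
Combine by CRT: x ≡ 25 (mod 41), x ≡ 4 (mod 7) ⇒ x ≡ 25 (mod 287).

25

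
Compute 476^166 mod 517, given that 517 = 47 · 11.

Mod 47: 476 ≡ 6; by Fermat, exponent reduces to 166 mod 46 = 28; 6^28 ≡ 21 (mod 47).
Mod 11: 476 ≡ 3; by Fermat, exponent reduces to 166 mod 10 = 6; 3^6 ≡ 3 (mod 11).
Combine by CRT: x ≡ 21 (mod 47), x ≡ 3 (mod 11) ⇒ x ≡ 256 (mod 517).

256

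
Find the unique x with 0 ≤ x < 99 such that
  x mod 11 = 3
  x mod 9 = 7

Combine the congruences pairwise.
From x ≡ 3 (mod 11) write x = 3 + 11t. Substituting into x ≡ 7 (mod 9) gives 11t ≡ 4 (mod 9), and since 2⁻¹ ≡ 5 (mod 9), t ≡ 2. Hence x ≡ 3 + 11·2 = 25 (mod 99).

25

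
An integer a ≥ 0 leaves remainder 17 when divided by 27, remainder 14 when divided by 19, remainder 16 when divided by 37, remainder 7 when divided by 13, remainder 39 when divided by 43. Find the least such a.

8395316

From a ≡ 17 (mod 27) write a = 17 + 27t. Substituting into a ≡ 14 (mod 19) gives 27t ≡ 16 (mod 19), and since 8⁻¹ ≡ 12 (mod 19), t ≡ 2. Hence a ≡ 17 + 27·2 = 71 (mod 513).
From a ≡ 71 (mod 513) write a = 71 + 513t. Substituting into a ≡ 16 (mod 37) gives 513t ≡ 19 (mod 37), and since 32⁻¹ ≡ 22 (mod 37), t ≡ 11. Hence a ≡ 71 + 513·11 = 5714 (mod 18981).
From a ≡ 5714 (mod 18981) write a = 5714 + 18981t. Substituting into a ≡ 7 (mod 13) gives 18981t ≡ 0 (mod 13), and since 1⁻¹ ≡ 1 (mod 13), t ≡ 0. Hence a ≡ 5714 + 18981·0 = 5714 (mod 246753).
From a ≡ 5714 (mod 246753) write a = 5714 + 246753t. Substituting into a ≡ 39 (mod 43) gives 246753t ≡ 1 (mod 43), and since 19⁻¹ ≡ 34 (mod 43), t ≡ 34. Hence a ≡ 5714 + 246753·34 = 8395316 (mod 10610379).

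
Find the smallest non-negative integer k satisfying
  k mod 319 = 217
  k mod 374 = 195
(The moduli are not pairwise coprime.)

gcd(319, 374) = 11 and 11 | (195 − 217), so the pair is consistent; merging gives k ≡ 4683 (mod 10846), where 10846 = lcm(319, 374).
The solution is unique modulo lcm(319, 374) = 10846.

4683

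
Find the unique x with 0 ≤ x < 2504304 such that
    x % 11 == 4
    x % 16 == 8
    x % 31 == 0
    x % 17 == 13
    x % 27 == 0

2176200

The moduli are pairwise coprime; N = 11·16·31·17·27 = 2504304.
N/11 = 227664; 227664 ≡ 8 (mod 11); 8·7 ≡ 1, so inverse 7.
N/16 = 156519; 156519 ≡ 7 (mod 16); 7·7 ≡ 1, so inverse 7.
N/31 = 80784; 80784 ≡ 29 (mod 31); 29·15 ≡ 1, so inverse 15.
N/17 = 147312; 147312 ≡ 7 (mod 17); 7·5 ≡ 1, so inverse 5.
N/27 = 92752; 92752 ≡ 7 (mod 27); 7·4 ≡ 1, so inverse 4.
x ≡ 4·227664·7 + 8·156519·7 + 0·80784·15 + 13·147312·5 + 0·92752·4 = 24714936.
24714936 mod 2504304 = 2176200.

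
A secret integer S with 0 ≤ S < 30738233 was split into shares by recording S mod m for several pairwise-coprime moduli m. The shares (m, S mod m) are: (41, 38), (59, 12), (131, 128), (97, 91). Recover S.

27134289

The moduli are pairwise coprime; N = 41·59·131·97 = 30738233.
N/41 = 749713; 749713 ≡ 28 (mod 41); 28·22 ≡ 1, so inverse 22.
N/59 = 520987; 520987 ≡ 17 (mod 59); 17·7 ≡ 1, so inverse 7.
N/131 = 234643; 234643 ≡ 22 (mod 131); 22·6 ≡ 1, so inverse 6.
N/97 = 316889; 316889 ≡ 87 (mod 97); 87·29 ≡ 1, so inverse 29.
S ≡ 38·749713·22 + 12·520987·7 + 128·234643·6 + 91·316889·29 = 1686998871.
1686998871 mod 30738233 = 27134289.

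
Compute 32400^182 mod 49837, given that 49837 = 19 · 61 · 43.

Mod 19: 32400 ≡ 5; by Fermat, exponent reduces to 182 mod 18 = 2; 5^2 ≡ 6 (mod 19).
Mod 61: 32400 ≡ 9; by Fermat, exponent reduces to 182 mod 60 = 2; 9^2 ≡ 20 (mod 61).
Mod 43: 32400 ≡ 21; by Fermat, exponent reduces to 182 mod 42 = 14; 21^14 ≡ 1 (mod 43).
Combine by CRT: x ≡ 6 (mod 19), x ≡ 20 (mod 61), x ≡ 1 (mod 43) ⇒ x ≡ 49064 (mod 49837).

49064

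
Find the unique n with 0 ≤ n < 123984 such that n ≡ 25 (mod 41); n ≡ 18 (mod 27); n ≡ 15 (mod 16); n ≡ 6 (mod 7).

48159

The moduli are pairwise coprime; M = 41·27·16·7 = 123984.
M/41 = 3024; 3024 ≡ 31 (mod 41); 31·4 ≡ 1, so inverse 4.
M/27 = 4592; 4592 ≡ 2 (mod 27); 2·14 ≡ 1, so inverse 14.
M/16 = 7749; 7749 ≡ 5 (mod 16); 5·13 ≡ 1, so inverse 13.
M/7 = 17712; 17712 ≡ 2 (mod 7); 2·4 ≡ 1, so inverse 4.
n ≡ 25·3024·4 + 18·4592·14 + 15·7749·13 + 6·17712·4 = 3395727.
3395727 mod 123984 = 48159.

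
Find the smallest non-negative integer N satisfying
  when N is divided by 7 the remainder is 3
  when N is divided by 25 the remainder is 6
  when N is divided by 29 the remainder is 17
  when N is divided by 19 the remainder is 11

The moduli are pairwise coprime; M = 7·25·29·19 = 96425.
M/7 = 13775; 13775 ≡ 6 (mod 7); 6·6 ≡ 1, so inverse 6.
M/25 = 3857; 3857 ≡ 7 (mod 25); 7·18 ≡ 1, so inverse 18.
M/29 = 3325; 3325 ≡ 19 (mod 29); 19·26 ≡ 1, so inverse 26.
M/19 = 5075; 5075 ≡ 2 (mod 19); 2·10 ≡ 1, so inverse 10.
N ≡ 3·13775·6 + 6·3857·18 + 17·3325·26 + 11·5075·10 = 2692406.
2692406 mod 96425 = 88931.

88931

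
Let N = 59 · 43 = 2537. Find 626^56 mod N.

1799

Mod 59: 626 ≡ 36; 36^56 ≡ 29 (mod 59).
Mod 43: 626 ≡ 24; by Fermat, exponent reduces to 56 mod 42 = 14; 24^14 ≡ 36 (mod 43).
Combine by CRT: x ≡ 29 (mod 59), x ≡ 36 (mod 43) ⇒ x ≡ 1799 (mod 2537).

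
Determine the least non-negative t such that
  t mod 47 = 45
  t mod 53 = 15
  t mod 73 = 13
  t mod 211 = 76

11140032

The moduli are pairwise coprime; N = 47·53·73·211 = 38368873.
N/47 = 816359; 816359 ≡ 16 (mod 47); 16·3 ≡ 1, so inverse 3.
N/53 = 723941; 723941 ≡ 14 (mod 53); 14·19 ≡ 1, so inverse 19.
N/73 = 525601; 525601 ≡ 1 (mod 73), inverse 1.
N/211 = 181843; 181843 ≡ 172 (mod 211); 172·119 ≡ 1, so inverse 119.
t ≡ 45·816359·3 + 15·723941·19 + 13·525601·1 + 76·181843·119 = 1967952555.
1967952555 mod 38368873 = 11140032.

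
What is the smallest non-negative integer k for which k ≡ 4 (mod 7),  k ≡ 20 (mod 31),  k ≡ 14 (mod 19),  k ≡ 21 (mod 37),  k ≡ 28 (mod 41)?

The moduli are pairwise coprime; N = 7·31·19·37·41 = 6254591.
N/7 = 893513; 893513 ≡ 5 (mod 7); 5·3 ≡ 1, so inverse 3.
N/31 = 201761; 201761 ≡ 13 (mod 31); 13·12 ≡ 1, so inverse 12.
N/19 = 329189; 329189 ≡ 14 (mod 19); 14·15 ≡ 1, so inverse 15.
N/37 = 169043; 169043 ≡ 27 (mod 37); 27·11 ≡ 1, so inverse 11.
N/41 = 152551; 152551 ≡ 31 (mod 41); 31·4 ≡ 1, so inverse 4.
k ≡ 4·893513·3 + 20·201761·12 + 14·329189·15 + 21·169043·11 + 28·152551·4 = 184409131.
184409131 mod 6254591 = 3025992.

3025992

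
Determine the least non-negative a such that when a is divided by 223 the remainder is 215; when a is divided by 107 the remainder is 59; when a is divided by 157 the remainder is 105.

From a ≡ 215 (mod 223) write a = 215 + 223t. Substituting into a ≡ 59 (mod 107) gives 223t ≡ 58 (mod 107), and since 9⁻¹ ≡ 12 (mod 107), t ≡ 54. Hence a ≡ 215 + 223·54 = 12257 (mod 23861).
From a ≡ 12257 (mod 23861) write a = 12257 + 23861t. Substituting into a ≡ 105 (mod 157) gives 23861t ≡ 94 (mod 157), and since 154⁻¹ ≡ 52 (mod 157), t ≡ 21. Hence a ≡ 12257 + 23861·21 = 513338 (mod 3746177).

513338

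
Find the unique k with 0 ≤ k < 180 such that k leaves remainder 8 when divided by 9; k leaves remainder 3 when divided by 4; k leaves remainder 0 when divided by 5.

The moduli are pairwise coprime; N = 9·4·5 = 180.
N/9 = 20; 20 ≡ 2 (mod 9); 2·5 ≡ 1, so inverse 5.
N/4 = 45; 45 ≡ 1 (mod 4), inverse 1.
N/5 = 36; 36 ≡ 1 (mod 5), inverse 1.
k ≡ 8·20·5 + 3·45·1 + 0·36·1 = 935.
935 mod 180 = 35.

35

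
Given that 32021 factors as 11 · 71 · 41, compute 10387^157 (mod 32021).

8391

Mod 11: 10387 ≡ 3; by Fermat, exponent reduces to 157 mod 10 = 7; 3^7 ≡ 9 (mod 11).
Mod 71: 10387 ≡ 21; by Fermat, exponent reduces to 157 mod 70 = 17; 21^17 ≡ 13 (mod 71).
Mod 41: 10387 ≡ 14; by Fermat, exponent reduces to 157 mod 40 = 37; 14^37 ≡ 27 (mod 41).
Combine by CRT: x ≡ 9 (mod 11), x ≡ 13 (mod 71), x ≡ 27 (mod 41) ⇒ x ≡ 8391 (mod 32021).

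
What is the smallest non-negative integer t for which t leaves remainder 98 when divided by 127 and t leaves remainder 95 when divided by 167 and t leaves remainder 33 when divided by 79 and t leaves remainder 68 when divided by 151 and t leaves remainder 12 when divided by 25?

5761600462

The moduli are pairwise coprime; N = 127·167·79·151·25 = 6325054025.
N/127 = 49803575; 49803575 ≡ 17 (mod 127); 17·15 ≡ 1, so inverse 15.
N/167 = 37874575; 37874575 ≡ 144 (mod 167); 144·29 ≡ 1, so inverse 29.
N/79 = 80063975; 80063975 ≡ 3 (mod 79); 3·53 ≡ 1, so inverse 53.
N/151 = 41887775; 41887775 ≡ 73 (mod 151); 73·60 ≡ 1, so inverse 60.
N/25 = 253002161; 253002161 ≡ 11 (mod 25); 11·16 ≡ 1, so inverse 16.
t ≡ 98·49803575·15 + 95·37874575·29 + 33·80063975·53 + 68·41887775·60 + 12·253002161·16 = 537066138562.
537066138562 mod 6325054025 = 5761600462.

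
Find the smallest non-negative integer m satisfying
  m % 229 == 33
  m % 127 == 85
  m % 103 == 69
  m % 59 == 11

The moduli are pairwise coprime; N = 229·127·103·59 = 176737391.
N/229 = 771779; 771779 ≡ 49 (mod 229); 49·215 ≡ 1, so inverse 215.
N/127 = 1391633; 1391633 ≡ 94 (mod 127); 94·50 ≡ 1, so inverse 50.
N/103 = 1715897; 1715897 ≡ 20 (mod 103); 20·67 ≡ 1, so inverse 67.
N/59 = 2995549; 2995549 ≡ 1 (mod 59), inverse 1.
m ≡ 33·771779·215 + 85·1391633·50 + 69·1715897·67 + 11·2995549·1 = 19355755125.
19355755125 mod 176737391 = 91379506.

91379506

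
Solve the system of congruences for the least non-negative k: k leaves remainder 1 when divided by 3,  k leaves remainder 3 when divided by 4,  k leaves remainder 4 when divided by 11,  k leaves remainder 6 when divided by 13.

From k ≡ 1 (mod 3) write k = 1 + 3t. Substituting into k ≡ 3 (mod 4) gives 3t ≡ 2 (mod 4), and since 3⁻¹ ≡ 3 (mod 4), t ≡ 2. Hence k ≡ 1 + 3·2 = 7 (mod 12).
From k ≡ 7 (mod 12) write k = 7 + 12t. Substituting into k ≡ 4 (mod 11) gives 12t ≡ 8 (mod 11), and since 1⁻¹ ≡ 1 (mod 11), t ≡ 8. Hence k ≡ 7 + 12·8 = 103 (mod 132).
From k ≡ 103 (mod 132) write k = 103 + 132t. Substituting into k ≡ 6 (mod 13) gives 132t ≡ 7 (mod 13), and since 2⁻¹ ≡ 7 (mod 13), t ≡ 10. Hence k ≡ 103 + 132·10 = 1423 (mod 1716).

1423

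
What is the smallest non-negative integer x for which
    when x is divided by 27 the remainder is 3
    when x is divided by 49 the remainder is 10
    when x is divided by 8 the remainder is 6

The moduli are pairwise coprime; N = 27·49·8 = 10584.
N/27 = 392; 392 ≡ 14 (mod 27); 14·2 ≡ 1, so inverse 2.
N/49 = 216; 216 ≡ 20 (mod 49); 20·27 ≡ 1, so inverse 27.
N/8 = 1323; 1323 ≡ 3 (mod 8); 3·3 ≡ 1, so inverse 3.
x ≡ 3·392·2 + 10·216·27 + 6·1323·3 = 84486.
84486 mod 10584 = 10398.

10398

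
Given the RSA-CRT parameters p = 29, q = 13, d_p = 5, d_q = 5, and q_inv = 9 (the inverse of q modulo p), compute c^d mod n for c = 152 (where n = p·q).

16

m₁ = c^(d_p) mod p: c ≡ 7 (mod 29), and 7^5 mod 29 = 16.
m₂ = c^(d_q) mod q: c ≡ 9 (mod 13), and 9^5 mod 13 = 3.
h = q_inv·(m₁ − m₂) mod p = 9·(16 − 3) mod 29 = 1.
m = m₂ + h·q = 3 + 1·13 = 16.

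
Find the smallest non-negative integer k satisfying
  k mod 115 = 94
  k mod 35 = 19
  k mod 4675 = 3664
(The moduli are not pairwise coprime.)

gcd(115, 35) = 5 and 5 | (19 − 94), so the pair is consistent; merging gives k ≡ 439 (mod 805), where 805 = lcm(115, 35).
gcd(805, 4675) = 5 and 5 | (3664 − 439), so the pair is consistent; merging gives k ≡ 125214 (mod 752675), where 752675 = lcm(805, 4675).
The solution is unique modulo lcm(115, 35, 4675) = 752675.

125214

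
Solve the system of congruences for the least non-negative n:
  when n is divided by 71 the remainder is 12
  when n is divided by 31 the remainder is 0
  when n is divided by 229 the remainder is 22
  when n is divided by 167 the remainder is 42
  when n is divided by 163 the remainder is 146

The moduli are pairwise coprime; M = 71·31·229·167·163 = 13720173409.
M/71 = 193241879; 193241879 ≡ 43 (mod 71); 43·38 ≡ 1, so inverse 38.
M/31 = 442586239; 442586239 ≡ 14 (mod 31); 14·20 ≡ 1, so inverse 20.
M/229 = 59913421; 59913421 ≡ 151 (mod 229); 151·91 ≡ 1, so inverse 91.
M/167 = 82156727; 82156727 ≡ 75 (mod 167); 75·49 ≡ 1, so inverse 49.
M/163 = 84172843; 84172843 ≡ 132 (mod 163); 132·21 ≡ 1, so inverse 21.
n ≡ 12·193241879·38 + 0·442586239·20 + 22·59913421·91 + 42·82156727·49 + 146·84172843·21 = 635217446470.
635217446470 mod 13720173409 = 4089469656.

4089469656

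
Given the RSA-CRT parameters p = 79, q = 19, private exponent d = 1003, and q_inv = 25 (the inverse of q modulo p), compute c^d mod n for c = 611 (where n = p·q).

d_p = d mod (p−1) = 1003 mod 78 = 67; d_q = d mod (q−1) = 13.
m₁ = c^(d_p) mod p: c ≡ 58 (mod 79), and 58^67 mod 79 = 33.
m₂ = c^(d_q) mod q: c ≡ 3 (mod 19), and 3^13 mod 19 = 14.
h = q_inv·(m₁ − m₂) mod p = 25·(33 − 14) mod 79 = 1.
m = m₂ + h·q = 14 + 1·19 = 33.

33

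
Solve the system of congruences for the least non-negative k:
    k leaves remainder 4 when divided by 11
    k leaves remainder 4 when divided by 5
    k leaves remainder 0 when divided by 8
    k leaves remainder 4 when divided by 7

The moduli are pairwise coprime; N = 11·5·8·7 = 3080.
N/11 = 280; 280 ≡ 5 (mod 11); 5·9 ≡ 1, so inverse 9.
N/5 = 616; 616 ≡ 1 (mod 5), inverse 1.
N/8 = 385; 385 ≡ 1 (mod 8), inverse 1.
N/7 = 440; 440 ≡ 6 (mod 7); 6·6 ≡ 1, so inverse 6.
k ≡ 4·280·9 + 4·616·1 + 0·385·1 + 4·440·6 = 23104.
23104 mod 3080 = 1544.

1544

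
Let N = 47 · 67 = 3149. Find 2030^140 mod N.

Mod 47: 2030 ≡ 9; by Fermat, exponent reduces to 140 mod 46 = 2; 9^2 ≡ 34 (mod 47).
Mod 67: 2030 ≡ 20; by Fermat, exponent reduces to 140 mod 66 = 8; 20^8 ≡ 16 (mod 67).
Combine by CRT: x ≡ 34 (mod 47), x ≡ 16 (mod 67) ⇒ x ≡ 1021 (mod 3149).

1021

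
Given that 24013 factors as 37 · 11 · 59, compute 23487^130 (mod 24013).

22914

Mod 37: 23487 ≡ 29; by Fermat, exponent reduces to 130 mod 36 = 22; 29^22 ≡ 11 (mod 37).
Mod 11: 23487 ≡ 2; since 10 | 130, by Fermat 2^130 ≡ 1 (mod 11).
Mod 59: 23487 ≡ 5; by Fermat, exponent reduces to 130 mod 58 = 14; 5^14 ≡ 22 (mod 59).
Combine by CRT: x ≡ 11 (mod 37), x ≡ 1 (mod 11), x ≡ 22 (mod 59) ⇒ x ≡ 22914 (mod 24013).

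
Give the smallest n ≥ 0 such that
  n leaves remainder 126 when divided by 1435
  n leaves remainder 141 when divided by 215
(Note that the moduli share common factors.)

13041

gcd(1435, 215) = 5 and 5 | (141 − 126), so the pair is consistent; merging gives n ≡ 13041 (mod 61705), where 61705 = lcm(1435, 215).
The solution is unique modulo lcm(1435, 215) = 61705.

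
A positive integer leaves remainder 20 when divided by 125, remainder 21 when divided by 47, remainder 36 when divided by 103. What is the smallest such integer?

From m ≡ 20 (mod 125) write m = 20 + 125t. Substituting into m ≡ 21 (mod 47) gives 125t ≡ 1 (mod 47), and since 31⁻¹ ≡ 44 (mod 47), t ≡ 44. Hence m ≡ 20 + 125·44 = 5520 (mod 5875).
From m ≡ 5520 (mod 5875) write m = 5520 + 5875t. Substituting into m ≡ 36 (mod 103) gives 5875t ≡ 78 (mod 103), and since 4⁻¹ ≡ 26 (mod 103), t ≡ 71. Hence m ≡ 5520 + 5875·71 = 422645 (mod 605125).

422645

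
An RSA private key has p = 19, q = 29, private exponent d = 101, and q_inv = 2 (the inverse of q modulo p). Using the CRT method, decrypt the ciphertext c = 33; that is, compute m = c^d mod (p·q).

d_p = d mod (p−1) = 101 mod 18 = 11; d_q = d mod (q−1) = 17.
m₁ = c^(d_p) mod p: c ≡ 14 (mod 19), and 14^11 mod 19 = 13.
m₂ = c^(d_q) mod q: c ≡ 4 (mod 29), and 4^17 mod 29 = 6.
h = q_inv·(m₁ − m₂) mod p = 2·(13 − 6) mod 19 = 14.
m = m₂ + h·q = 6 + 14·29 = 412.

412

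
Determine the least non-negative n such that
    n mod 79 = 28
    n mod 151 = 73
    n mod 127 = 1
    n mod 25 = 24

The moduli are pairwise coprime; M = 79·151·127·25 = 37874575.
M/79 = 479425; 479425 ≡ 53 (mod 79); 53·3 ≡ 1, so inverse 3.
M/151 = 250825; 250825 ≡ 14 (mod 151); 14·54 ≡ 1, so inverse 54.
M/127 = 298225; 298225 ≡ 29 (mod 127); 29·92 ≡ 1, so inverse 92.
M/25 = 1514983; 1514983 ≡ 8 (mod 25); 8·22 ≡ 1, so inverse 22.
n ≡ 28·479425·3 + 73·250825·54 + 1·298225·92 + 24·1514983·22 = 1856371574.
1856371574 mod 37874575 = 517399.

517399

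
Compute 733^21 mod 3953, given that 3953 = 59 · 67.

Mod 59: 733 ≡ 25; 25^21 ≡ 28 (mod 59).
Mod 67: 733 ≡ 63; 63^21 ≡ 43 (mod 67).
Combine by CRT: x ≡ 28 (mod 59), x ≡ 43 (mod 67) ⇒ x ≡ 2388 (mod 3953).

2388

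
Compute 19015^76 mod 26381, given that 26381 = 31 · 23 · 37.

Mod 31: 19015 ≡ 12; by Fermat, exponent reduces to 76 mod 30 = 16; 12^16 ≡ 19 (mod 31).
Mod 23: 19015 ≡ 17; by Fermat, exponent reduces to 76 mod 22 = 10; 17^10 ≡ 4 (mod 23).
Mod 37: 19015 ≡ 34; by Fermat, exponent reduces to 76 mod 36 = 4; 34^4 ≡ 7 (mod 37).
Combine by CRT: x ≡ 19 (mod 31), x ≡ 4 (mod 23), x ≡ 7 (mod 37) ⇒ x ≡ 20727 (mod 26381).

20727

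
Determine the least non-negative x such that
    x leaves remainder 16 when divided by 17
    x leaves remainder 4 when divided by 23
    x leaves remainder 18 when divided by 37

From x ≡ 16 (mod 17) write x = 16 + 17t. Substituting into x ≡ 4 (mod 23) gives 17t ≡ 11 (mod 23), and since 17⁻¹ ≡ 19 (mod 23), t ≡ 2. Hence x ≡ 16 + 17·2 = 50 (mod 391).
From x ≡ 50 (mod 391) write x = 50 + 391t. Substituting into x ≡ 18 (mod 37) gives 391t ≡ 5 (mod 37), and since 21⁻¹ ≡ 30 (mod 37), t ≡ 2. Hence x ≡ 50 + 391·2 = 832 (mod 14467).

832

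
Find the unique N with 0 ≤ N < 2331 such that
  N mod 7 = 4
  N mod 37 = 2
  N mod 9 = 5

The moduli are pairwise coprime; M = 7·37·9 = 2331.
M/7 = 333; 333 ≡ 4 (mod 7); 4·2 ≡ 1, so inverse 2.
M/37 = 63; 63 ≡ 26 (mod 37); 26·10 ≡ 1, so inverse 10.
M/9 = 259; 259 ≡ 7 (mod 9); 7·4 ≡ 1, so inverse 4.
N ≡ 4·333·2 + 2·63·10 + 5·259·4 = 9104.
9104 mod 2331 = 2111.

2111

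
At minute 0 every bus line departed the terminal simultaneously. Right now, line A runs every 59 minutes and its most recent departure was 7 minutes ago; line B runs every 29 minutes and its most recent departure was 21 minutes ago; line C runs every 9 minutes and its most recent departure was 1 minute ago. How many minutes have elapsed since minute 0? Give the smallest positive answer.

From t ≡ 7 (mod 59) write t = 7 + 59s. Substituting into t ≡ 21 (mod 29) gives 59s ≡ 14 (mod 29), and since 1⁻¹ ≡ 1 (mod 29), s ≡ 14. Hence t ≡ 7 + 59·14 = 833 (mod 1711).
From t ≡ 833 (mod 1711) write t = 833 + 1711s. Substituting into t ≡ 1 (mod 9) gives 1711s ≡ 5 (mod 9), and since 1⁻¹ ≡ 1 (mod 9), s ≡ 5. Hence t ≡ 833 + 1711·5 = 9388 (mod 15399).

9388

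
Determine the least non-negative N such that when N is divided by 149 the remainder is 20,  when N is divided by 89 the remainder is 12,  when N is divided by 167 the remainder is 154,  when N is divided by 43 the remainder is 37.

93581109

Combine the congruences pairwise.
From N ≡ 20 (mod 149) write N = 20 + 149t. Substituting into N ≡ 12 (mod 89) gives 149t ≡ 81 (mod 89), and since 60⁻¹ ≡ 46 (mod 89), t ≡ 77. Hence N ≡ 20 + 149·77 = 11493 (mod 13261).
From N ≡ 11493 (mod 13261) write N = 11493 + 13261t. Substituting into N ≡ 154 (mod 167) gives 13261t ≡ 17 (mod 167), and since 68⁻¹ ≡ 140 (mod 167), t ≡ 42. Hence N ≡ 11493 + 13261·42 = 568455 (mod 2214587).
From N ≡ 568455 (mod 2214587) write N = 568455 + 2214587t. Substituting into N ≡ 37 (mod 43) gives 2214587t ≡ 42 (mod 43), and since 1⁻¹ ≡ 1 (mod 43), t ≡ 42. Hence N ≡ 568455 + 2214587·42 = 93581109 (mod 95227241).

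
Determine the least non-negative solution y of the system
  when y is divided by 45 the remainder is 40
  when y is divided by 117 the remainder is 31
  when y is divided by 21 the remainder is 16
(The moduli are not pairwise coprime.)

gcd(45, 117) = 9 and 9 | (31 − 40), so the pair is consistent; merging gives y ≡ 265 (mod 585), where 585 = lcm(45, 117).
gcd(585, 21) = 3 and 3 | (16 − 265), so the pair is consistent; merging gives y ≡ 3775 (mod 4095), where 4095 = lcm(585, 21).
The solution is unique modulo lcm(45, 117, 21) = 4095.

3775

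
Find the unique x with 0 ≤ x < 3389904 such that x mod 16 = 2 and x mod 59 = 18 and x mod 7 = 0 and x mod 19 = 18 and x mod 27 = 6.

215250

The moduli are pairwise coprime; N = 16·59·7·19·27 = 3389904.
N/16 = 211869; 211869 ≡ 13 (mod 16); 13·5 ≡ 1, so inverse 5.
N/59 = 57456; 57456 ≡ 49 (mod 59); 49·53 ≡ 1, so inverse 53.
N/7 = 484272; 484272 ≡ 5 (mod 7); 5·3 ≡ 1, so inverse 3.
N/19 = 178416; 178416 ≡ 6 (mod 19); 6·16 ≡ 1, so inverse 16.
N/27 = 125552; 125552 ≡ 2 (mod 27); 2·14 ≡ 1, so inverse 14.
x ≡ 2·211869·5 + 18·57456·53 + 0·484272·3 + 18·178416·16 + 6·125552·14 = 118861890.
118861890 mod 3389904 = 215250.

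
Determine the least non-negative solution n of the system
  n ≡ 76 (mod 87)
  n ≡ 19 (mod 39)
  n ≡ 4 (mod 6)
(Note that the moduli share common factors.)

2164

Combine the congruences pairwise.
gcd(87, 39) = 3 and 3 | (19 − 76), so the pair is consistent; merging gives n ≡ 1033 (mod 1131), where 1131 = lcm(87, 39).
gcd(1131, 6) = 3 and 3 | (4 − 1033), so the pair is consistent; merging gives n ≡ 2164 (mod 2262), where 2262 = lcm(1131, 6).
The solution is unique modulo lcm(87, 39, 6) = 2262.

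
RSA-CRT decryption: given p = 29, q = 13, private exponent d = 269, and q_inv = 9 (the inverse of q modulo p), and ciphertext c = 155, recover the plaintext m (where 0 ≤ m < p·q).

363

d_p = d mod (p−1) = 269 mod 28 = 17; d_q = d mod (q−1) = 5.
m₁ = c^(d_p) mod p: c ≡ 10 (mod 29), and 10^17 mod 29 = 15.
m₂ = c^(d_q) mod q: c ≡ 12 (mod 13), and 12^5 mod 13 = 12.
h = q_inv·(m₁ − m₂) mod p = 9·(15 − 12) mod 29 = 27.
m = m₂ + h·q = 12 + 27·13 = 363.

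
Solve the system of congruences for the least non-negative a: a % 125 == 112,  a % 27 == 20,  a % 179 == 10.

154487

The moduli are pairwise coprime; N = 125·27·179 = 604125.
N/125 = 4833; 4833 ≡ 83 (mod 125); 83·122 ≡ 1, so inverse 122.
N/27 = 22375; 22375 ≡ 19 (mod 27); 19·10 ≡ 1, so inverse 10.
N/179 = 3375; 3375 ≡ 153 (mod 179); 153·117 ≡ 1, so inverse 117.
a ≡ 112·4833·122 + 20·22375·10 + 10·3375·117 = 74461862.
74461862 mod 604125 = 154487.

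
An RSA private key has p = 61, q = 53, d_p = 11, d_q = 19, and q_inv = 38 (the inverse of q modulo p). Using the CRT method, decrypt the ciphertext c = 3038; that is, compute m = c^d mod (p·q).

m₁ = c^(d_p) mod p: c ≡ 49 (mod 61), and 49^11 mod 61 = 46.
m₂ = c^(d_q) mod q: c ≡ 17 (mod 53), and 17^19 mod 53 = 9.
h = q_inv·(m₁ − m₂) mod p = 38·(46 − 9) mod 61 = 3.
m = m₂ + h·q = 9 + 3·53 = 168.

168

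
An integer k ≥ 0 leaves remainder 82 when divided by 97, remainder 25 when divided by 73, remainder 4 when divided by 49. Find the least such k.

The moduli are pairwise coprime; N = 97·73·49 = 346969.
N/97 = 3577; 3577 ≡ 85 (mod 97); 85·8 ≡ 1, so inverse 8.
N/73 = 4753; 4753 ≡ 8 (mod 73); 8·64 ≡ 1, so inverse 64.
N/49 = 7081; 7081 ≡ 25 (mod 49); 25·2 ≡ 1, so inverse 2.
k ≡ 82·3577·8 + 25·4753·64 + 4·7081·2 = 10007960.
10007960 mod 346969 = 292828.

292828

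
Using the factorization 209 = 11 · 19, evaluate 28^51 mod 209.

Mod 11: 28 ≡ 6; by Fermat, exponent reduces to 51 mod 10 = 1; 6^1 ≡ 6 (mod 11).
Mod 19: 28 ≡ 9; by Fermat, exponent reduces to 51 mod 18 = 15; 9^15 ≡ 11 (mod 19).
Combine by CRT: x ≡ 6 (mod 11), x ≡ 11 (mod 19) ⇒ x ≡ 182 (mod 209).

182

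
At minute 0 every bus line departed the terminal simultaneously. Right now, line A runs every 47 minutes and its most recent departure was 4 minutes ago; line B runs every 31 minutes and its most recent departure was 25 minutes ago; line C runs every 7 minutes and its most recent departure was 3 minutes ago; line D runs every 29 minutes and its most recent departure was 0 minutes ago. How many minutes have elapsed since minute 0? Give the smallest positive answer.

The moduli are pairwise coprime; N = 47·31·7·29 = 295771.
N/47 = 6293; 6293 ≡ 42 (mod 47); 42·28 ≡ 1, so inverse 28.
N/31 = 9541; 9541 ≡ 24 (mod 31); 24·22 ≡ 1, so inverse 22.
N/7 = 42253; 42253 ≡ 1 (mod 7), inverse 1.
N/29 = 10199; 10199 ≡ 20 (mod 29); 20·16 ≡ 1, so inverse 16.
t ≡ 4·6293·28 + 25·9541·22 + 3·42253·1 + 0·10199·16 = 6079125.
6079125 mod 295771 = 163705.

163705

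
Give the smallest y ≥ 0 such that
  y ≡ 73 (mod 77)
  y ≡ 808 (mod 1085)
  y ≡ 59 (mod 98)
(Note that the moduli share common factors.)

6233

Combine the congruences pairwise.
gcd(77, 1085) = 7 and 7 | (808 − 73), so the pair is consistent; merging gives y ≡ 6233 (mod 11935), where 11935 = lcm(77, 1085).
gcd(11935, 98) = 7 and 7 | (59 − 6233), so the pair is consistent; merging gives y ≡ 6233 (mod 167090), where 167090 = lcm(11935, 98).
The solution is unique modulo lcm(77, 1085, 98) = 167090.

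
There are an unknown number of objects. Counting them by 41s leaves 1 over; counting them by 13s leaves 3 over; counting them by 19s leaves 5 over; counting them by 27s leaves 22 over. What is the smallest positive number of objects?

The moduli are pairwise coprime; M = 41·13·19·27 = 273429.
M/41 = 6669; 6669 ≡ 27 (mod 41); 27·38 ≡ 1, so inverse 38.
M/13 = 21033; 21033 ≡ 12 (mod 13); 12·12 ≡ 1, so inverse 12.
M/19 = 14391; 14391 ≡ 8 (mod 19); 8·12 ≡ 1, so inverse 12.
M/27 = 10127; 10127 ≡ 2 (mod 27); 2·14 ≡ 1, so inverse 14.
N ≡ 1·6669·38 + 3·21033·12 + 5·14391·12 + 22·10127·14 = 4993186.
4993186 mod 273429 = 71464.

71464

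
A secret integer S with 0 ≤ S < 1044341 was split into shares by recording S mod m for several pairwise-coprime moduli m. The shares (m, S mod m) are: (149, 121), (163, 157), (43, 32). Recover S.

468130

The moduli are pairwise coprime; N = 149·163·43 = 1044341.
N/149 = 7009; 7009 ≡ 6 (mod 149); 6·25 ≡ 1, so inverse 25.
N/163 = 6407; 6407 ≡ 50 (mod 163); 50·75 ≡ 1, so inverse 75.
N/43 = 24287; 24287 ≡ 35 (mod 43); 35·16 ≡ 1, so inverse 16.
S ≡ 121·7009·25 + 157·6407·75 + 32·24287·16 = 109079594.
109079594 mod 1044341 = 468130.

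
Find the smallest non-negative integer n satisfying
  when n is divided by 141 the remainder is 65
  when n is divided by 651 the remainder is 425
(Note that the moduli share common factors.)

25163

Combine the congruences pairwise.
gcd(141, 651) = 3 and 3 | (425 − 65), so the pair is consistent; merging gives n ≡ 25163 (mod 30597), where 30597 = lcm(141, 651).
The solution is unique modulo lcm(141, 651) = 30597.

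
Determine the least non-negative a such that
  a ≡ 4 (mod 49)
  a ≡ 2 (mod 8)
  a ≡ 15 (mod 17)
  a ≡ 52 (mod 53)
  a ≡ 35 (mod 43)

The moduli are pairwise coprime; N = 49·8·17·53·43 = 15187256.
N/49 = 309944; 309944 ≡ 19 (mod 49); 19·31 ≡ 1, so inverse 31.
N/8 = 1898407; 1898407 ≡ 7 (mod 8); 7·7 ≡ 1, so inverse 7.
N/17 = 893368; 893368 ≡ 1 (mod 17), inverse 1.
N/53 = 286552; 286552 ≡ 34 (mod 53); 34·39 ≡ 1, so inverse 39.
N/43 = 353192; 353192 ≡ 33 (mod 43); 33·30 ≡ 1, so inverse 30.
a ≡ 4·309944·31 + 2·1898407·7 + 15·893368·1 + 52·286552·39 + 35·353192·30 = 1030390330.
1030390330 mod 15187256 = 12844178.

12844178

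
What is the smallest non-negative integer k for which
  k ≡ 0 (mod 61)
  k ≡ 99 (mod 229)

From k ≡ 0 (mod 61) write k = 0 + 61t. Substituting into k ≡ 99 (mod 229) gives 61t ≡ 99 (mod 229), and since 61⁻¹ ≡ 214 (mod 229), t ≡ 118. Hence k ≡ 0 + 61·118 = 7198 (mod 13969).

7198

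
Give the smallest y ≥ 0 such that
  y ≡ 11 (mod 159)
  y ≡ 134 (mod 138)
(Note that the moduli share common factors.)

gcd(159, 138) = 3 and 3 | (134 − 11), so the pair is consistent; merging gives y ≡ 3032 (mod 7314), where 7314 = lcm(159, 138).
The solution is unique modulo lcm(159, 138) = 7314.

3032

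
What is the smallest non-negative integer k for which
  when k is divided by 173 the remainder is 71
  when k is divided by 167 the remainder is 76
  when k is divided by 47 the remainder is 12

Combine the congruences pairwise.
From k ≡ 71 (mod 173) write k = 71 + 173t. Substituting into k ≡ 76 (mod 167) gives 173t ≡ 5 (mod 167), and since 6⁻¹ ≡ 28 (mod 167), t ≡ 140. Hence k ≡ 71 + 173·140 = 24291 (mod 28891).
From k ≡ 24291 (mod 28891) write k = 24291 + 28891t. Substituting into k ≡ 12 (mod 47) gives 28891t ≡ 20 (mod 47), and since 33⁻¹ ≡ 10 (mod 47), t ≡ 12. Hence k ≡ 24291 + 28891·12 = 370983 (mod 1357877).

370983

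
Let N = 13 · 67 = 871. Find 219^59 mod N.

Mod 13: 219 ≡ 11; by Fermat, exponent reduces to 59 mod 12 = 11; 11^11 ≡ 6 (mod 13).
Mod 67: 219 ≡ 18; 18^59 ≡ 12 (mod 67).
Combine by CRT: x ≡ 6 (mod 13), x ≡ 12 (mod 67) ⇒ x ≡ 682 (mod 871).

682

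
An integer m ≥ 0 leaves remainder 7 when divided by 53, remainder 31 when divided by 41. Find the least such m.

From m ≡ 7 (mod 53) write m = 7 + 53t. Substituting into m ≡ 31 (mod 41) gives 53t ≡ 24 (mod 41), and since 12⁻¹ ≡ 24 (mod 41), t ≡ 2. Hence m ≡ 7 + 53·2 = 113 (mod 2173).

113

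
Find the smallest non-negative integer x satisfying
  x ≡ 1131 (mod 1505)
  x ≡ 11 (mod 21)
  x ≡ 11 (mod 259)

gcd(1505, 21) = 7 and 7 | (11 − 1131), so the pair is consistent; merging gives x ≡ 2636 (mod 4515), where 4515 = lcm(1505, 21).
gcd(4515, 259) = 7 and 7 | (11 − 2636), so the pair is consistent; merging gives x ≡ 11666 (mod 167055), where 167055 = lcm(4515, 259).
The solution is unique modulo lcm(1505, 21, 259) = 167055.

11666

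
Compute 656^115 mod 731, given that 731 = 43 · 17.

Mod 43: 656 ≡ 11; by Fermat, exponent reduces to 115 mod 42 = 31; 11^31 ≡ 41 (mod 43).
Mod 17: 656 ≡ 10; by Fermat, exponent reduces to 115 mod 16 = 3; 10^3 ≡ 14 (mod 17).
Combine by CRT: x ≡ 41 (mod 43), x ≡ 14 (mod 17) ⇒ x ≡ 643 (mod 731).

643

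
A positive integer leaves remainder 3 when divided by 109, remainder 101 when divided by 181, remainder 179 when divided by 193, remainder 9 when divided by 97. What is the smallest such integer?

178593887

The moduli are pairwise coprime; N = 109·181·193·97 = 369346609.
N/109 = 3388501; 3388501 ≡ 18 (mod 109); 18·103 ≡ 1, so inverse 103.
N/181 = 2040589; 2040589 ≡ 176 (mod 181); 176·36 ≡ 1, so inverse 36.
N/193 = 1913713; 1913713 ≡ 118 (mod 193); 118·18 ≡ 1, so inverse 18.
N/97 = 3807697; 3807697 ≡ 59 (mod 97); 59·74 ≡ 1, so inverse 74.
a ≡ 3·3388501·103 + 101·2040589·36 + 179·1913713·18 + 9·3807697·74 = 17168537901.
17168537901 mod 369346609 = 178593887.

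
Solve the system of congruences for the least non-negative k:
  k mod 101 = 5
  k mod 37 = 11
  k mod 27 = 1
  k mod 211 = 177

391582

The moduli are pairwise coprime; N = 101·37·27·211 = 21289689.
N/101 = 210789; 210789 ≡ 2 (mod 101); 2·51 ≡ 1, so inverse 51.
N/37 = 575397; 575397 ≡ 10 (mod 37); 10·26 ≡ 1, so inverse 26.
N/27 = 788507; 788507 ≡ 26 (mod 27); 26·26 ≡ 1, so inverse 26.
N/211 = 100899; 100899 ≡ 41 (mod 211); 41·175 ≡ 1, so inverse 175.
k ≡ 5·210789·51 + 11·575397·26 + 1·788507·26 + 177·100899·175 = 3364162444.
3364162444 mod 21289689 = 391582.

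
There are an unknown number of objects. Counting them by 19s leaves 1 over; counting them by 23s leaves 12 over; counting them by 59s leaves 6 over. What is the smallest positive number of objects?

20597

From N ≡ 1 (mod 19) write N = 1 + 19t. Substituting into N ≡ 12 (mod 23) gives 19t ≡ 11 (mod 23), and since 19⁻¹ ≡ 17 (mod 23), t ≡ 3. Hence N ≡ 1 + 19·3 = 58 (mod 437).
From N ≡ 58 (mod 437) write N = 58 + 437t. Substituting into N ≡ 6 (mod 59) gives 437t ≡ 7 (mod 59), and since 24⁻¹ ≡ 32 (mod 59), t ≡ 47. Hence N ≡ 58 + 437·47 = 20597 (mod 25783).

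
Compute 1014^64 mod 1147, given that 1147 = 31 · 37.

Mod 31: 1014 ≡ 22; by Fermat, exponent reduces to 64 mod 30 = 4; 22^4 ≡ 20 (mod 31).
Mod 37: 1014 ≡ 15; by Fermat, exponent reduces to 64 mod 36 = 28; 15^28 ≡ 16 (mod 37).
Combine by CRT: x ≡ 20 (mod 31), x ≡ 16 (mod 37) ⇒ x ≡ 423 (mod 1147).

423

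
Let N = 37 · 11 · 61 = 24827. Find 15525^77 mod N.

2788

Mod 37: 15525 ≡ 22; by Fermat, exponent reduces to 77 mod 36 = 5; 22^5 ≡ 13 (mod 37).
Mod 11: 15525 ≡ 4; by Fermat, exponent reduces to 77 mod 10 = 7; 4^7 ≡ 5 (mod 11).
Mod 61: 15525 ≡ 31; by Fermat, exponent reduces to 77 mod 60 = 17; 31^17 ≡ 43 (mod 61).
Combine by CRT: x ≡ 13 (mod 37), x ≡ 5 (mod 11), x ≡ 43 (mod 61) ⇒ x ≡ 2788 (mod 24827).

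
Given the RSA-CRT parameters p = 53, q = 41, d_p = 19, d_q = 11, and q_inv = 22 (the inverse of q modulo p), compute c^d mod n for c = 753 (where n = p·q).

70

m₁ = c^(d_p) mod p: c ≡ 11 (mod 53), and 11^19 mod 53 = 17.
m₂ = c^(d_q) mod q: c ≡ 15 (mod 41), and 15^11 mod 41 = 29.
h = q_inv·(m₁ − m₂) mod p = 22·(17 − 29) mod 53 = 1.
m = m₂ + h·q = 29 + 1·41 = 70.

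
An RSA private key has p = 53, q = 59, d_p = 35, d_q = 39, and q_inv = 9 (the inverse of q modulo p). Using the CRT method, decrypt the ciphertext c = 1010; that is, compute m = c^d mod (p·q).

m₁ = c^(d_p) mod p: c ≡ 3 (mod 53), and 3^35 mod 53 = 33.
m₂ = c^(d_q) mod q: c ≡ 7 (mod 59), and 7^39 mod 59 = 5.
h = q_inv·(m₁ − m₂) mod p = 9·(33 − 5) mod 53 = 40.
m = m₂ + h·q = 5 + 40·59 = 2365.

2365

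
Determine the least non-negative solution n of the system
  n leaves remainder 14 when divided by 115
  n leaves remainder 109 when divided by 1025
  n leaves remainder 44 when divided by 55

186659

gcd(115, 1025) = 5 and 5 | (109 − 14), so the pair is consistent; merging gives n ≡ 21634 (mod 23575), where 23575 = lcm(115, 1025).
gcd(23575, 55) = 5 and 5 | (44 − 21634), so the pair is consistent; merging gives n ≡ 186659 (mod 259325), where 259325 = lcm(23575, 55).
The solution is unique modulo lcm(115, 1025, 55) = 259325.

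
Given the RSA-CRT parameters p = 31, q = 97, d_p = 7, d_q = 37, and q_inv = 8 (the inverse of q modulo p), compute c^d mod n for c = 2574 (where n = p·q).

1086

m₁ = c^(d_p) mod p: c ≡ 1 (mod 31), and 1^7 mod 31 = 1.
m₂ = c^(d_q) mod q: c ≡ 52 (mod 97), and 52^37 mod 97 = 19.
h = q_inv·(m₁ − m₂) mod p = 8·(1 − 19) mod 31 = 11.
m = m₂ + h·q = 19 + 11·97 = 1086.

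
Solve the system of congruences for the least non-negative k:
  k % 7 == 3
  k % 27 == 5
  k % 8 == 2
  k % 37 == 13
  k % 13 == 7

The moduli are pairwise coprime; N = 7·27·8·37·13 = 727272.
N/7 = 103896; 103896 ≡ 2 (mod 7); 2·4 ≡ 1, so inverse 4.
N/27 = 26936; 26936 ≡ 17 (mod 27); 17·8 ≡ 1, so inverse 8.
N/8 = 90909; 90909 ≡ 5 (mod 8); 5·5 ≡ 1, so inverse 5.
N/37 = 19656; 19656 ≡ 9 (mod 37); 9·33 ≡ 1, so inverse 33.
N/13 = 55944; 55944 ≡ 5 (mod 13); 5·8 ≡ 1, so inverse 8.
k ≡ 3·103896·4 + 5·26936·8 + 2·90909·5 + 13·19656·33 + 7·55944·8 = 14798570.
14798570 mod 727272 = 253130.

253130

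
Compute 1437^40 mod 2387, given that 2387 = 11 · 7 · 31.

Mod 11: 1437 ≡ 7; since 10 | 40, by Fermat 7^40 ≡ 1 (mod 11).
Mod 7: 1437 ≡ 2; by Fermat, exponent reduces to 40 mod 6 = 4; 2^4 ≡ 2 (mod 7).
Mod 31: 1437 ≡ 11; by Fermat, exponent reduces to 40 mod 30 = 10; 11^10 ≡ 5 (mod 31).
Combine by CRT: x ≡ 1 (mod 11), x ≡ 2 (mod 7), x ≡ 5 (mod 31) ⇒ x ≡ 408 (mod 2387).

408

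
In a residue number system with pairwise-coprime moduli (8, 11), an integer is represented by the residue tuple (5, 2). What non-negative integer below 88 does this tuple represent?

13

From x ≡ 5 (mod 8) write x = 5 + 8t. Substituting into x ≡ 2 (mod 11) gives 8t ≡ 8 (mod 11), and since 8⁻¹ ≡ 7 (mod 11), t ≡ 1. Hence x ≡ 5 + 8·1 = 13 (mod 88).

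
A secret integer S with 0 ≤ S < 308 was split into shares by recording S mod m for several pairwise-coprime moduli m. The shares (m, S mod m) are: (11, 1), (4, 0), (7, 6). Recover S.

188

The moduli are pairwise coprime; N = 11·4·7 = 308.
N/11 = 28; 28 ≡ 6 (mod 11); 6·2 ≡ 1, so inverse 2.
N/4 = 77; 77 ≡ 1 (mod 4), inverse 1.
N/7 = 44; 44 ≡ 2 (mod 7); 2·4 ≡ 1, so inverse 4.
S ≡ 1·28·2 + 0·77·1 + 6·44·4 = 1112.
1112 mod 308 = 188.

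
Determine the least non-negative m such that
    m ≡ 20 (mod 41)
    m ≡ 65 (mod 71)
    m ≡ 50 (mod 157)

234294

From m ≡ 20 (mod 41) write m = 20 + 41t. Substituting into m ≡ 65 (mod 71) gives 41t ≡ 45 (mod 71), and since 41⁻¹ ≡ 26 (mod 71), t ≡ 34. Hence m ≡ 20 + 41·34 = 1414 (mod 2911).
From m ≡ 1414 (mod 2911) write m = 1414 + 2911t. Substituting into m ≡ 50 (mod 157) gives 2911t ≡ 49 (mod 157), and since 85⁻¹ ≡ 133 (mod 157), t ≡ 80. Hence m ≡ 1414 + 2911·80 = 234294 (mod 457027).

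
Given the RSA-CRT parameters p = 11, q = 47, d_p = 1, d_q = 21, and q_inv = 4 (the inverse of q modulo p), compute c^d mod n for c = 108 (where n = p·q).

53

m₁ = c^(d_p) mod p: c ≡ 9 (mod 11), and 9^1 mod 11 = 9.
m₂ = c^(d_q) mod q: c ≡ 14 (mod 47), and 14^21 mod 47 = 6.
h = q_inv·(m₁ − m₂) mod p = 4·(9 − 6) mod 11 = 1.
m = m₂ + h·q = 6 + 1·47 = 53.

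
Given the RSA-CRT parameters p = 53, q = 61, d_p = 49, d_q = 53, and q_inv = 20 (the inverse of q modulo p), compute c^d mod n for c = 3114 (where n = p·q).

m₁ = c^(d_p) mod p: c ≡ 40 (mod 53), and 40^49 mod 53 = 11.
m₂ = c^(d_q) mod q: c ≡ 3 (mod 61), and 3^53 mod 61 = 27.
h = q_inv·(m₁ − m₂) mod p = 20·(11 − 27) mod 53 = 51.
m = m₂ + h·q = 27 + 51·61 = 3138.

3138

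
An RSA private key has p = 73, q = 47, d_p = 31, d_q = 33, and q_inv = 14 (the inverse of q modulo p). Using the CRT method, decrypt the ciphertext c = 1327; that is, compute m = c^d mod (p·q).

1932

m₁ = c^(d_p) mod p: c ≡ 13 (mod 73), and 13^31 mod 73 = 34.
m₂ = c^(d_q) mod q: c ≡ 11 (mod 47), and 11^33 mod 47 = 5.
h = q_inv·(m₁ − m₂) mod p = 14·(34 − 5) mod 73 = 41.
m = m₂ + h·q = 5 + 41·47 = 1932.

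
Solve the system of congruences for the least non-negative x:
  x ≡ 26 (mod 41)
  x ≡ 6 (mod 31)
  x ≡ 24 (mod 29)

16467

The moduli are pairwise coprime; N = 41·31·29 = 36859.
N/41 = 899; 899 ≡ 38 (mod 41); 38·27 ≡ 1, so inverse 27.
N/31 = 1189; 1189 ≡ 11 (mod 31); 11·17 ≡ 1, so inverse 17.
N/29 = 1271; 1271 ≡ 24 (mod 29); 24·23 ≡ 1, so inverse 23.
x ≡ 26·899·27 + 6·1189·17 + 24·1271·23 = 1453968.
1453968 mod 36859 = 16467.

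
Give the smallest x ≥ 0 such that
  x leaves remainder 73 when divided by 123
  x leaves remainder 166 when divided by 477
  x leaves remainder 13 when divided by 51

194782

Combine the congruences pairwise.
gcd(123, 477) = 3 and 3 | (166 − 73), so the pair is consistent; merging gives x ≡ 18769 (mod 19557), where 19557 = lcm(123, 477).
gcd(19557, 51) = 3 and 3 | (13 − 18769), so the pair is consistent; merging gives x ≡ 194782 (mod 332469), where 332469 = lcm(19557, 51).
The solution is unique modulo lcm(123, 477, 51) = 332469.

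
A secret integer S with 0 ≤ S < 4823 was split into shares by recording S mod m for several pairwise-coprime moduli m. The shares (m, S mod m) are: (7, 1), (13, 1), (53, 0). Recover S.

4187

The moduli are pairwise coprime; N = 7·13·53 = 4823.
N/7 = 689; 689 ≡ 3 (mod 7); 3·5 ≡ 1, so inverse 5.
N/13 = 371; 371 ≡ 7 (mod 13); 7·2 ≡ 1, so inverse 2.
N/53 = 91; 91 ≡ 38 (mod 53); 38·7 ≡ 1, so inverse 7.
S ≡ 1·689·5 + 1·371·2 + 0·91·7 = 4187.
4187 mod 4823 = 4187.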